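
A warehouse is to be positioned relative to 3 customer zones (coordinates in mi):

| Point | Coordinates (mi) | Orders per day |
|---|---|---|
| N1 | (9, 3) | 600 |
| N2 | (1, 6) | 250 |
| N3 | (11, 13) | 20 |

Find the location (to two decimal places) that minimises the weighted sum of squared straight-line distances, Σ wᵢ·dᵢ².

The minimiser of Σwᵢ‖p−pᵢ‖² is the weighted centroid p* = (Σwᵢpᵢ)/(Σwᵢ).
Σwᵢ = 870.
Σwᵢxᵢ = 600·9 + 250·1 + 20·11 = 5870.
Σwᵢyᵢ = 600·3 + 250·6 + 20·13 = 3560.
x* = 5870/870 = 6.75, y* = 3560/870 = 4.09.

(6.75, 4.09)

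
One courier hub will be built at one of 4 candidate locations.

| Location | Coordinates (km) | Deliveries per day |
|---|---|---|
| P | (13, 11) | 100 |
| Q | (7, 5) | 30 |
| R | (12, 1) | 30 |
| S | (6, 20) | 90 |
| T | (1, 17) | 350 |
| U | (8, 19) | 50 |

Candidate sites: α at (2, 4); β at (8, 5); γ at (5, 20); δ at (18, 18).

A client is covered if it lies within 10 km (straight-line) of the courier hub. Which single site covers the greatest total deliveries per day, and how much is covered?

Coverage radius r = 10 km; a point is covered iff (Δx)²+(Δy)² ≤ 10² = 100.
  α (2, 4): covers {Q} → 30
  β (8, 5): covers {P, Q, R} → 160
  γ (5, 20): covers {S, T, U} → 490
  δ (18, 18): covers {P} → 100
Maximum coverage at γ: 490 deliveries per day.

γ, covering 490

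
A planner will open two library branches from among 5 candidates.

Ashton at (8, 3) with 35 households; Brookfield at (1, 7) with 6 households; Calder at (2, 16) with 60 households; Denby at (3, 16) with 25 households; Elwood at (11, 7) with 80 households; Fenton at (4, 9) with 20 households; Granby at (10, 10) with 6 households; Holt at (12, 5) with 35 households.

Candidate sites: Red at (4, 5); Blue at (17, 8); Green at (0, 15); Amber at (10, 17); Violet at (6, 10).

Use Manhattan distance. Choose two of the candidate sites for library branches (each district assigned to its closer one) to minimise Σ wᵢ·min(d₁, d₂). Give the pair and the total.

Evaluate every pair (each demand assigned to the nearer of the two):
  {Red, Green}: total = 1666
  {Green, Violet}: total = 1752
  {Blue, Green}: total = 1918
  {Red, Violet}: total = 2069
  {Red, Amber}: total = 2102
  {Blue, Violet}: total = 2112
  {Amber, Violet}: total = 2212
  {Red, Blue}: total = 2294
  {Blue, Amber}: total = 2494
  {Green, Amber}: total = 2506
Best pair: {Red, Green} with total 1666.

{Red, Green}, total 1666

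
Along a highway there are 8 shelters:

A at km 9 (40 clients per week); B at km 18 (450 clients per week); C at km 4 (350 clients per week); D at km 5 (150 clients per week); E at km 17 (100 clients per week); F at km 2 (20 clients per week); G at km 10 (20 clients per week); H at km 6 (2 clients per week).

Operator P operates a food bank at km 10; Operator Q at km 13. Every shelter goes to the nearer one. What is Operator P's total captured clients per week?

582

The indifferent point is the midpoint (10+13)/2 = 11.5; shelters left of it (closer to Operator P at 10) go to Operator P, those right go to Operator Q.
  F at 2 (w=20) → Operator P
  C at 4 (w=350) → Operator P
  D at 5 (w=150) → Operator P
  H at 6 (w=2) → Operator P
  A at 9 (w=40) → Operator P
  G at 10 (w=20) → Operator P
  E at 17 (w=100) → Operator Q
  B at 18 (w=450) → Operator Q
Operator P captures 582; Operator Q captures 550.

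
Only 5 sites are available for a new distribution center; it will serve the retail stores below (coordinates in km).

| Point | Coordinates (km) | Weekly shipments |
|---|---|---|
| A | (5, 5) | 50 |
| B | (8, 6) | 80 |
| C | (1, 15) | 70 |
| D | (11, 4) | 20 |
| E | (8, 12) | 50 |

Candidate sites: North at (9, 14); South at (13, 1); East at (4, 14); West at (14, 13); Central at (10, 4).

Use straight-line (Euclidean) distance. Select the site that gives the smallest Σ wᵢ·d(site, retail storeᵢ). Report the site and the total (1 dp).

East, total 1857.4 km

Total weighted distance at each candidate:
  North (9, 14): total = 2017.5
  South (13, 1): total = 2979.9
  East (4, 14): total = 1857.4
  West (14, 13): total = 2754.2
  Central (10, 4): total = 1908.4
Minimum is at East with total 1857.4 km.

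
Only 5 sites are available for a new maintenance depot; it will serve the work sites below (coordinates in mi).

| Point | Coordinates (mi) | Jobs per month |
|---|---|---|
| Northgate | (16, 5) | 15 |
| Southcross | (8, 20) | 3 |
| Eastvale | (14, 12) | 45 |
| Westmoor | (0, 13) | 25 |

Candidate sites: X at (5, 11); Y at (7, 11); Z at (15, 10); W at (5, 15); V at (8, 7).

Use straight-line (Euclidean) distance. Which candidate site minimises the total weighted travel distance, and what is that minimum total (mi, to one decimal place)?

Z, total 596.2 mi

Total weighted distance at each candidate:
  X (5, 11): total = 758.5
  Y (7, 11): total = 689.6
  Z (15, 10): total = 596.2
  W (5, 15): total = 802.0
  V (8, 7): total = 764.2
Minimum is at Z with total 596.2 mi.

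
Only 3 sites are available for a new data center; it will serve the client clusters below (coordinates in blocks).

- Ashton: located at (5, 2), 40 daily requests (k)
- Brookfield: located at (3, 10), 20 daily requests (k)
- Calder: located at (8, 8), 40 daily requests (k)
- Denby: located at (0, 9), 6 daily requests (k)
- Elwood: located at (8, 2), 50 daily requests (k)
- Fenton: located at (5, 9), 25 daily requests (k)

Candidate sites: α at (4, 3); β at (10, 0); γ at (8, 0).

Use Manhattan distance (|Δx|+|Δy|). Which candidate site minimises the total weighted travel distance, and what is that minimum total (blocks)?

α, total 1085 blocks

Total weighted distance at each candidate:
  α (4, 3): total = 1085
  β (10, 0): total = 1684
  γ (8, 0): total = 1322
Minimum is at α with total 1085 blocks.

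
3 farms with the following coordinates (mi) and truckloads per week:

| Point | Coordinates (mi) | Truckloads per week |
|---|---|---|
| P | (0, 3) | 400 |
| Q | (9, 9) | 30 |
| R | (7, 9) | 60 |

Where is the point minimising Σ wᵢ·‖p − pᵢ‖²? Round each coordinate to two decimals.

(1.41, 4.10)

The minimiser of Σwᵢ‖p−pᵢ‖² is the weighted centroid p* = (Σwᵢpᵢ)/(Σwᵢ).
Σwᵢ = 490.
Σwᵢxᵢ = 400·0 + 30·9 + 60·7 = 690.
Σwᵢyᵢ = 400·3 + 30·9 + 60·9 = 2010.
x* = 690/490 = 1.41, y* = 2010/490 = 4.10.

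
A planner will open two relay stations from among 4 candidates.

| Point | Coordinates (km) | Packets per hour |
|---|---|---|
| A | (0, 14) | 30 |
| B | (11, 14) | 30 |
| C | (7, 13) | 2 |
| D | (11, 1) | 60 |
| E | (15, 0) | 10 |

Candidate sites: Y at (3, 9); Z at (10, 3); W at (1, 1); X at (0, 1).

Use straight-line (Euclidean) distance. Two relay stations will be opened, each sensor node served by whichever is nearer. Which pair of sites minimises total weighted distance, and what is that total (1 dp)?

{Y, Z}, total 661.7

Evaluate every pair (each demand assigned to the nearer of the two):
  {Y, Z}: total = 661.7
  {Z, X}: total = 934.7
  {Z, W}: total = 935.9
  {Y, W}: total = 1209.6
  {Y, X}: total = 1279.3
  {W, X}: total = 1649.2
Best pair: {Y, Z} with total 661.7.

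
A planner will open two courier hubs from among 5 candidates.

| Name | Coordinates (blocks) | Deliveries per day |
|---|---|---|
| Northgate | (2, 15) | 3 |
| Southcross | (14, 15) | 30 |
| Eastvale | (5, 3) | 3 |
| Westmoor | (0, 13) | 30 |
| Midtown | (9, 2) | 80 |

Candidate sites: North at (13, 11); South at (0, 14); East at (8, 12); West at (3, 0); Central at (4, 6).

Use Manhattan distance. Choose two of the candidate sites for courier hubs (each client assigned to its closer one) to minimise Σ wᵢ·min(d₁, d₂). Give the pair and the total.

{South, West}, total 1144

Evaluate every pair (each demand assigned to the nearer of the two):
  {South, West}: total = 1144
  {South, Central}: total = 1221
  {East, West}: total = 1222
  {South, East}: total = 1225
  {North, Central}: total = 1245
  {North, South}: total = 1277
  {East, Central}: total = 1299
  {North, West}: total = 1300
  {North, East}: total = 1363
  {West, Central}: total = 1585
Best pair: {South, West} with total 1144.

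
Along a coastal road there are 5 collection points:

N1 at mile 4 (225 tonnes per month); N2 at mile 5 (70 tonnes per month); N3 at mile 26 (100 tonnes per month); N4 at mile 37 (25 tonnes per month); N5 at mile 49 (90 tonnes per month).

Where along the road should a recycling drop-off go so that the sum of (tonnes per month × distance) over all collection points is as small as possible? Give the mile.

For a sum of weighted absolute distances on a line, the optimum is the weighted median (not the mean). Total weight W = 510; half-weight = 255.
Sort by position and accumulate weight:
  mile 4 (N1, w=225) → cum 225
  mile 5 (N2, w=70) → cum 295  ≥ 255 → median here
  mile 26 (N3, w=100) → cum 395
  mile 37 (N4, w=25) → cum 420
  mile 49 (N5, w=90) → cum 510
Optimal location: mile 5.

x = 5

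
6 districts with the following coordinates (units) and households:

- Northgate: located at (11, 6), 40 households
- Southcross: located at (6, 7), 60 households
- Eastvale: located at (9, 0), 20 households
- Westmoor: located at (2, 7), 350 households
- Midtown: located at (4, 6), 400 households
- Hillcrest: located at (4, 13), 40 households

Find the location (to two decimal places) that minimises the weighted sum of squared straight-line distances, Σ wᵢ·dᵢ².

(3.78, 6.63)

The minimiser of Σwᵢ‖p−pᵢ‖² is the weighted centroid p* = (Σwᵢpᵢ)/(Σwᵢ).
Σwᵢ = 910.
Σwᵢxᵢ = 40·11 + 60·6 + 20·9 + 350·2 + 400·4 + 40·4 = 3440.
Σwᵢyᵢ = 40·6 + 60·7 + 20·0 + 350·7 + 400·6 + 40·13 = 6030.
x* = 3440/910 = 3.78, y* = 6030/910 = 6.63.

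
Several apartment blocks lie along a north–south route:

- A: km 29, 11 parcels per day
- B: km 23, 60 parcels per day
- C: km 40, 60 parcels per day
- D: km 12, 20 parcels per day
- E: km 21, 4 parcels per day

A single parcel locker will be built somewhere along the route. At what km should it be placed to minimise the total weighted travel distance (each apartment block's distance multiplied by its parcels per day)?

For a sum of weighted absolute distances on a line, the optimum is the weighted median (not the mean). Total weight W = 155; half-weight = 77.5.
Sort by position and accumulate weight:
  km 12 (D, w=20) → cum 20
  km 21 (E, w=4) → cum 24
  km 23 (B, w=60) → cum 84  ≥ 77.5 → median here
  km 29 (A, w=11) → cum 95
  km 40 (C, w=60) → cum 155
Optimal location: km 23.

x = 23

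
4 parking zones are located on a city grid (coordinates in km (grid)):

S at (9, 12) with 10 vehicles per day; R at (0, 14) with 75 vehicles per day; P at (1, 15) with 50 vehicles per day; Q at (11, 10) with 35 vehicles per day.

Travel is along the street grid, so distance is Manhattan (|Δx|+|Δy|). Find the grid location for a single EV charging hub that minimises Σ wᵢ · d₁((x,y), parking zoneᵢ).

(1, 14)

Manhattan distance separates: Σwᵢ(|x−xᵢ|+|y−yᵢ|) = Σwᵢ|x−xᵢ| + Σwᵢ|y−yᵢ|, so x and y are optimised independently as 1-D weighted medians.
Total weight W = 170; half = 85.
x-coordinate, sorted with cumulative weight:
  x=0 (R, w=75) cum 75
  x=1 (P, w=50) cum 125  ← median
  x=9 (S, w=10) cum 135
  x=11 (Q, w=35) cum 170
⇒ x* = 1
y-coordinate, sorted with cumulative weight:
  y=10 (Q, w=35) cum 35
  y=12 (S, w=10) cum 45
  y=14 (R, w=75) cum 120  ← median
  y=15 (P, w=50) cum 170
⇒ y* = 14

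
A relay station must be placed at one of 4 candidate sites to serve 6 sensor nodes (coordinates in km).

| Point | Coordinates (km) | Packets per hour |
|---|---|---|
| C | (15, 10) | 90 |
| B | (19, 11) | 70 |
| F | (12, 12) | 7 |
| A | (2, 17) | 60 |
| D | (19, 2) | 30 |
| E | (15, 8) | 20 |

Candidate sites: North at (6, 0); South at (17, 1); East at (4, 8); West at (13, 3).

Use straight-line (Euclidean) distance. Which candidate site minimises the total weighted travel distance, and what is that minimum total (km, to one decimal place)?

Total weighted distance at each candidate:
  North (6, 0): total = 4180.1
  South (17, 1): total = 3156.8
  East (4, 8): total = 3397.5
  West (13, 3): total = 2777.1
Minimum is at West with total 2777.1 km.

West, total 2777.1 km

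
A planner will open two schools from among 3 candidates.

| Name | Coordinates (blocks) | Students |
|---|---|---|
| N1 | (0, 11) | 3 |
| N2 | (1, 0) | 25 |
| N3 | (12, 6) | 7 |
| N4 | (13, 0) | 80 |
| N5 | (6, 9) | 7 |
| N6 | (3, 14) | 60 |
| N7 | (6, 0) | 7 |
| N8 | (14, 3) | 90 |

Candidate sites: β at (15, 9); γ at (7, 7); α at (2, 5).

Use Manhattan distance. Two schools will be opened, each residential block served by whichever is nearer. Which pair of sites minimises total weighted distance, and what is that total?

Evaluate every pair (each demand assigned to the nearer of the two):
  {β, α}: total = 2445
  {β, γ}: total = 2647
  {γ, α}: total = 2923
Best pair: {β, α} with total 2445.

{β, α}, total 2445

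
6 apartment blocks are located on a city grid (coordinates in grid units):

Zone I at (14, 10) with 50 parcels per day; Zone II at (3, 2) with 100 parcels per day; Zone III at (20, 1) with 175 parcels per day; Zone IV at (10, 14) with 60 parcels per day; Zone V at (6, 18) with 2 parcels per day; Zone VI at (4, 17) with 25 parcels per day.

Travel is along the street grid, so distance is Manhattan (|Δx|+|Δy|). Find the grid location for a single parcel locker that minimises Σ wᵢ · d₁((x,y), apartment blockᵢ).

(14, 2)

Manhattan distance separates: Σwᵢ(|x−xᵢ|+|y−yᵢ|) = Σwᵢ|x−xᵢ| + Σwᵢ|y−yᵢ|, so x and y are optimised independently as 1-D weighted medians.
Total weight W = 412; half = 206.
x-coordinate, sorted with cumulative weight:
  x=3 (Zone II, w=100) cum 100
  x=4 (Zone VI, w=25) cum 125
  x=6 (Zone V, w=2) cum 127
  x=10 (Zone IV, w=60) cum 187
  x=14 (Zone I, w=50) cum 237  ← median
  x=20 (Zone III, w=175) cum 412
⇒ x* = 14
y-coordinate, sorted with cumulative weight:
  y=1 (Zone III, w=175) cum 175
  y=2 (Zone II, w=100) cum 275  ← median
  y=10 (Zone I, w=50) cum 325
  y=14 (Zone IV, w=60) cum 385
  y=17 (Zone VI, w=25) cum 410
  y=18 (Zone V, w=2) cum 412
⇒ y* = 2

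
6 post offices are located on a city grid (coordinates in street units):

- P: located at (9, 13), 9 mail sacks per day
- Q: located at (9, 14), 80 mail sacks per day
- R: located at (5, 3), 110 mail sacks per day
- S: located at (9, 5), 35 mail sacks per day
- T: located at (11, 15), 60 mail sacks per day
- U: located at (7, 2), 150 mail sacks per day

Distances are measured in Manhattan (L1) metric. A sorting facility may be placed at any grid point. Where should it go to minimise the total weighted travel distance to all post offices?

(7, 3)

Manhattan distance separates: Σwᵢ(|x−xᵢ|+|y−yᵢ|) = Σwᵢ|x−xᵢ| + Σwᵢ|y−yᵢ|, so x and y are optimised independently as 1-D weighted medians.
Total weight W = 444; half = 222.
x-coordinate, sorted with cumulative weight:
  x=5 (R, w=110) cum 110
  x=7 (U, w=150) cum 260  ← median
  x=9 (P, w=9) cum 269
  x=9 (Q, w=80) cum 349
  x=9 (S, w=35) cum 384
  x=11 (T, w=60) cum 444
⇒ x* = 7
y-coordinate, sorted with cumulative weight:
  y=2 (U, w=150) cum 150
  y=3 (R, w=110) cum 260  ← median
  y=5 (S, w=35) cum 295
  y=13 (P, w=9) cum 304
  y=14 (Q, w=80) cum 384
  y=15 (T, w=60) cum 444
⇒ y* = 3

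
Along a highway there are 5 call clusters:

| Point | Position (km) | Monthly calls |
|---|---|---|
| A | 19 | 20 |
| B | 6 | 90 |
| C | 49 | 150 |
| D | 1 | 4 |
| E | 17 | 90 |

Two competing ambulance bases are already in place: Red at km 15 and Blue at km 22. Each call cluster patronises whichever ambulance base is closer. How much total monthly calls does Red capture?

184

The indifferent point is the midpoint (15+22)/2 = 18.5; call clusters left of it (closer to Red at 15) go to Red, those right go to Blue.
  D at 1 (w=4) → Red
  B at 6 (w=90) → Red
  E at 17 (w=90) → Red
  A at 19 (w=20) → Blue
  C at 49 (w=150) → Blue
Red captures 184; Blue captures 170.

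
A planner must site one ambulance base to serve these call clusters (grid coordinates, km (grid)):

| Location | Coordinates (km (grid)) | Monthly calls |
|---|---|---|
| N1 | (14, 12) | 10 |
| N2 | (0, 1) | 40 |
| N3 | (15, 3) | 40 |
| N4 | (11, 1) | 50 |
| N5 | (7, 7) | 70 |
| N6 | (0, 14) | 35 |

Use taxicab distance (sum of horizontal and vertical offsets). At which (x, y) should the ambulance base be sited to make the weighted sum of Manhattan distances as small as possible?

Manhattan distance separates: Σwᵢ(|x−xᵢ|+|y−yᵢ|) = Σwᵢ|x−xᵢ| + Σwᵢ|y−yᵢ|, so x and y are optimised independently as 1-D weighted medians.
Total weight W = 245; half = 122.5.
x-coordinate, sorted with cumulative weight:
  x=0 (N2, w=40) cum 40
  x=0 (N6, w=35) cum 75
  x=7 (N5, w=70) cum 145  ← median
  x=11 (N4, w=50) cum 195
  x=14 (N1, w=10) cum 205
  x=15 (N3, w=40) cum 245
⇒ x* = 7
y-coordinate, sorted with cumulative weight:
  y=1 (N2, w=40) cum 40
  y=1 (N4, w=50) cum 90
  y=3 (N3, w=40) cum 130  ← median
  y=7 (N5, w=70) cum 200
  y=12 (N1, w=10) cum 210
  y=14 (N6, w=35) cum 245
⇒ y* = 3

(7, 3)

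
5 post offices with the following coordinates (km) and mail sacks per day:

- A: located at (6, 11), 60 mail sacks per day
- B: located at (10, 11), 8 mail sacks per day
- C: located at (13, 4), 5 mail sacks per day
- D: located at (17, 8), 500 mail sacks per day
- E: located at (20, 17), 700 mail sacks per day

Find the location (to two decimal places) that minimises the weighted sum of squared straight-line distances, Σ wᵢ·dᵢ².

The minimiser of Σwᵢ‖p−pᵢ‖² is the weighted centroid p* = (Σwᵢpᵢ)/(Σwᵢ).
Σwᵢ = 1273.
Σwᵢxᵢ = 60·6 + 8·10 + 5·13 + 500·17 + 700·20 = 23005.
Σwᵢyᵢ = 60·11 + 8·11 + 5·4 + 500·8 + 700·17 = 16668.
x* = 23005/1273 = 18.07, y* = 16668/1273 = 13.09.

(18.07, 13.09)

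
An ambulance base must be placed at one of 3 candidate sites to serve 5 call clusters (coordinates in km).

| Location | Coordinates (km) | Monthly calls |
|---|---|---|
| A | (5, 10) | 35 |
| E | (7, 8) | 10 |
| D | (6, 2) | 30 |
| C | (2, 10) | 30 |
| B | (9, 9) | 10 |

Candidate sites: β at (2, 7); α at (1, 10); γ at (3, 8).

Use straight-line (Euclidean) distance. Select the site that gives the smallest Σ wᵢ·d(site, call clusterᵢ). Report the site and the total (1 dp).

Total weighted distance at each candidate:
  β (2, 7): total = 554.4
  α (1, 10): total = 596.9
  γ (3, 8): total = 468.2
Minimum is at γ with total 468.2 km.

γ, total 468.2 km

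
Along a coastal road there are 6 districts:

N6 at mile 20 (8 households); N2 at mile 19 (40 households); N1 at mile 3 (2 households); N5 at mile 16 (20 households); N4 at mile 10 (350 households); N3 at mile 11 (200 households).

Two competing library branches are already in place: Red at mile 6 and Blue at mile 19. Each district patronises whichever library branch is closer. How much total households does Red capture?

The indifferent point is the midpoint (6+19)/2 = 12.5; districts left of it (closer to Red at 6) go to Red, those right go to Blue.
  N1 at 3 (w=2) → Red
  N4 at 10 (w=350) → Red
  N3 at 11 (w=200) → Red
  N5 at 16 (w=20) → Blue
  N2 at 19 (w=40) → Blue
  N6 at 20 (w=8) → Blue
Red captures 552; Blue captures 68.

552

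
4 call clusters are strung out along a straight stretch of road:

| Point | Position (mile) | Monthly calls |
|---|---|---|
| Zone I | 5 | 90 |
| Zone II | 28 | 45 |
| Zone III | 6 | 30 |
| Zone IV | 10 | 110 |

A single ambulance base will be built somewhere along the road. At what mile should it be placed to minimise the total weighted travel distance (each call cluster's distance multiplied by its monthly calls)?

x = 10

For a sum of weighted absolute distances on a line, the optimum is the weighted median (not the mean). Total weight W = 275; half-weight = 137.5.
Sort by position and accumulate weight:
  mile 5 (Zone I, w=90) → cum 90
  mile 6 (Zone III, w=30) → cum 120
  mile 10 (Zone IV, w=110) → cum 230  ≥ 137.5 → median here
  mile 28 (Zone II, w=45) → cum 275
Optimal location: mile 10.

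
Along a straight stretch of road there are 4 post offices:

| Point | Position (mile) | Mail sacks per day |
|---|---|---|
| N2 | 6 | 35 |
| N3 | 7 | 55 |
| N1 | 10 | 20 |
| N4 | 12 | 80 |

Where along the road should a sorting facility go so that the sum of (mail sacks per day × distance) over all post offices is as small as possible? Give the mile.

For a sum of weighted absolute distances on a line, the optimum is the weighted median (not the mean). Total weight W = 190; half-weight = 95.
Sort by position and accumulate weight:
  mile 6 (N2, w=35) → cum 35
  mile 7 (N3, w=55) → cum 90
  mile 10 (N1, w=20) → cum 110  ≥ 95 → median here
  mile 12 (N4, w=80) → cum 190
Optimal location: mile 10.

x = 10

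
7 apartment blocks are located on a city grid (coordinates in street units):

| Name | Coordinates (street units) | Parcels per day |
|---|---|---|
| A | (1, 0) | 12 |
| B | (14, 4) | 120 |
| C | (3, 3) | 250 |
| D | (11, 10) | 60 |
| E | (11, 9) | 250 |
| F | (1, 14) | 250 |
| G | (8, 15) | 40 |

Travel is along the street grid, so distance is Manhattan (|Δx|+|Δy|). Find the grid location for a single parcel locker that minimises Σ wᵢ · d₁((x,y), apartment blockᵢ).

Manhattan distance separates: Σwᵢ(|x−xᵢ|+|y−yᵢ|) = Σwᵢ|x−xᵢ| + Σwᵢ|y−yᵢ|, so x and y are optimised independently as 1-D weighted medians.
Total weight W = 982; half = 491.
x-coordinate, sorted with cumulative weight:
  x=1 (A, w=12) cum 12
  x=1 (F, w=250) cum 262
  x=3 (C, w=250) cum 512  ← median
  x=8 (G, w=40) cum 552
  x=11 (D, w=60) cum 612
  x=11 (E, w=250) cum 862
  x=14 (B, w=120) cum 982
⇒ x* = 3
y-coordinate, sorted with cumulative weight:
  y=0 (A, w=12) cum 12
  y=3 (C, w=250) cum 262
  y=4 (B, w=120) cum 382
  y=9 (E, w=250) cum 632  ← median
  y=10 (D, w=60) cum 692
  y=14 (F, w=250) cum 942
  y=15 (G, w=40) cum 982
⇒ y* = 9

(3, 9)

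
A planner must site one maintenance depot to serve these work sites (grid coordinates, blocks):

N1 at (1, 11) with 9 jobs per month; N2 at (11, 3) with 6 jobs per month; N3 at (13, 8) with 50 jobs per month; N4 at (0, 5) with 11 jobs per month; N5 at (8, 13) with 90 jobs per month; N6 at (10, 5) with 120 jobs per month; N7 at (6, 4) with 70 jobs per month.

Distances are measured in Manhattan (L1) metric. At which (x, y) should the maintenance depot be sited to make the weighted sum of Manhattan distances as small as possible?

(8, 5)

Manhattan distance separates: Σwᵢ(|x−xᵢ|+|y−yᵢ|) = Σwᵢ|x−xᵢ| + Σwᵢ|y−yᵢ|, so x and y are optimised independently as 1-D weighted medians.
Total weight W = 356; half = 178.
x-coordinate, sorted with cumulative weight:
  x=0 (N4, w=11) cum 11
  x=1 (N1, w=9) cum 20
  x=6 (N7, w=70) cum 90
  x=8 (N5, w=90) cum 180  ← median
  x=10 (N6, w=120) cum 300
  x=11 (N2, w=6) cum 306
  x=13 (N3, w=50) cum 356
⇒ x* = 8
y-coordinate, sorted with cumulative weight:
  y=3 (N2, w=6) cum 6
  y=4 (N7, w=70) cum 76
  y=5 (N4, w=11) cum 87
  y=5 (N6, w=120) cum 207  ← median
  y=8 (N3, w=50) cum 257
  y=11 (N1, w=9) cum 266
  y=13 (N5, w=90) cum 356
⇒ y* = 5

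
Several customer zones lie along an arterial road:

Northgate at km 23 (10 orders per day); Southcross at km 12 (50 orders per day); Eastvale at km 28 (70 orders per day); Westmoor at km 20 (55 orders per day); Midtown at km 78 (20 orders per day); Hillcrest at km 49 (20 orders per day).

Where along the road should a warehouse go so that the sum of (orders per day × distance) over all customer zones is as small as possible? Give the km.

x = 23

For a sum of weighted absolute distances on a line, the optimum is the weighted median (not the mean). Total weight W = 225; half-weight = 112.5.
Sort by position and accumulate weight:
  km 12 (Southcross, w=50) → cum 50
  km 20 (Westmoor, w=55) → cum 105
  km 23 (Northgate, w=10) → cum 115  ≥ 112.5 → median here
  km 28 (Eastvale, w=70) → cum 185
  km 49 (Hillcrest, w=20) → cum 205
  km 78 (Midtown, w=20) → cum 225
Optimal location: km 23.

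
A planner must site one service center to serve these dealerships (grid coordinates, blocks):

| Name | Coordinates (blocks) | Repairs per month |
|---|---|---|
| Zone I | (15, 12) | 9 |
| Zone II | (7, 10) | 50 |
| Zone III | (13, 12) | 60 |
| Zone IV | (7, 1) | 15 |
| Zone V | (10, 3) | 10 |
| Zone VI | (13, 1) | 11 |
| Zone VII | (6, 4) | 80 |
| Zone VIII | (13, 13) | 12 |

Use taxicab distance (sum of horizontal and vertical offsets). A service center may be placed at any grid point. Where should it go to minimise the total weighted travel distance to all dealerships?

(7, 10)

Manhattan distance separates: Σwᵢ(|x−xᵢ|+|y−yᵢ|) = Σwᵢ|x−xᵢ| + Σwᵢ|y−yᵢ|, so x and y are optimised independently as 1-D weighted medians.
Total weight W = 247; half = 123.5.
x-coordinate, sorted with cumulative weight:
  x=6 (Zone VII, w=80) cum 80
  x=7 (Zone II, w=50) cum 130  ← median
  x=7 (Zone IV, w=15) cum 145
  x=10 (Zone V, w=10) cum 155
  x=13 (Zone III, w=60) cum 215
  x=13 (Zone VI, w=11) cum 226
  x=13 (Zone VIII, w=12) cum 238
  x=15 (Zone I, w=9) cum 247
⇒ x* = 7
y-coordinate, sorted with cumulative weight:
  y=1 (Zone IV, w=15) cum 15
  y=1 (Zone VI, w=11) cum 26
  y=3 (Zone V, w=10) cum 36
  y=4 (Zone VII, w=80) cum 116
  y=10 (Zone II, w=50) cum 166  ← median
  y=12 (Zone I, w=9) cum 175
  y=12 (Zone III, w=60) cum 235
  y=13 (Zone VIII, w=12) cum 247
⇒ y* = 10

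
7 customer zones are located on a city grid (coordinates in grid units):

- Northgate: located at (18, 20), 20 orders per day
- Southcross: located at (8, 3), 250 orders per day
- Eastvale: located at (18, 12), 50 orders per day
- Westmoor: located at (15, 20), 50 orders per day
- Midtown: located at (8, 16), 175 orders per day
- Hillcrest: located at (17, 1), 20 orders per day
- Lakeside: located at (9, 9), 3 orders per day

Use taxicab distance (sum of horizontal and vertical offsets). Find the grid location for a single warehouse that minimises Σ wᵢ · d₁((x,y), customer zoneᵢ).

Manhattan distance separates: Σwᵢ(|x−xᵢ|+|y−yᵢ|) = Σwᵢ|x−xᵢ| + Σwᵢ|y−yᵢ|, so x and y are optimised independently as 1-D weighted medians.
Total weight W = 568; half = 284.
x-coordinate, sorted with cumulative weight:
  x=8 (Southcross, w=250) cum 250
  x=8 (Midtown, w=175) cum 425  ← median
  x=9 (Lakeside, w=3) cum 428
  x=15 (Westmoor, w=50) cum 478
  x=17 (Hillcrest, w=20) cum 498
  x=18 (Northgate, w=20) cum 518
  x=18 (Eastvale, w=50) cum 568
⇒ x* = 8
y-coordinate, sorted with cumulative weight:
  y=1 (Hillcrest, w=20) cum 20
  y=3 (Southcross, w=250) cum 270
  y=9 (Lakeside, w=3) cum 273
  y=12 (Eastvale, w=50) cum 323  ← median
  y=16 (Midtown, w=175) cum 498
  y=20 (Northgate, w=20) cum 518
  y=20 (Westmoor, w=50) cum 568
⇒ y* = 12

(8, 12)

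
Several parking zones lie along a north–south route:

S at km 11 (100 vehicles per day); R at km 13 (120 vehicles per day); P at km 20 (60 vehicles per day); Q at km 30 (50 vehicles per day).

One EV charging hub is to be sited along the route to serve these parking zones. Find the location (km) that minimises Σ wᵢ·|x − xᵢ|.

x = 13

For a sum of weighted absolute distances on a line, the optimum is the weighted median (not the mean). Total weight W = 330; half-weight = 165.
Sort by position and accumulate weight:
  km 11 (S, w=100) → cum 100
  km 13 (R, w=120) → cum 220  ≥ 165 → median here
  km 20 (P, w=60) → cum 280
  km 30 (Q, w=50) → cum 330
Optimal location: km 13.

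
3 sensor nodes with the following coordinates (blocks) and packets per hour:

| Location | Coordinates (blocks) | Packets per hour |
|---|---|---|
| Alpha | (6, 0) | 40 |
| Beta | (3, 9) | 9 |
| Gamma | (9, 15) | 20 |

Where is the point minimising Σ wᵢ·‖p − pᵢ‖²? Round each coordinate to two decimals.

The minimiser of Σwᵢ‖p−pᵢ‖² is the weighted centroid p* = (Σwᵢpᵢ)/(Σwᵢ).
Σwᵢ = 69.
Σwᵢxᵢ = 40·6 + 9·3 + 20·9 = 447.
Σwᵢyᵢ = 40·0 + 9·9 + 20·15 = 381.
x* = 447/69 = 6.48, y* = 381/69 = 5.52.

(6.48, 5.52)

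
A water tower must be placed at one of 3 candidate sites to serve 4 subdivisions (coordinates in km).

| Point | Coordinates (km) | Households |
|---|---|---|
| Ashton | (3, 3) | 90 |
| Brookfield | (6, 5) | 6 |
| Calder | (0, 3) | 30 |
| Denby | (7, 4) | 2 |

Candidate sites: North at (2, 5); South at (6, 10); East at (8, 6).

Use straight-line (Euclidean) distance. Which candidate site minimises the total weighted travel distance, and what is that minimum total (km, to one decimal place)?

Total weighted distance at each candidate:
  North (2, 5): total = 320.3
  South (6, 10): total = 1004.2
  East (8, 6): total = 799.0
Minimum is at North with total 320.3 km.

North, total 320.3 km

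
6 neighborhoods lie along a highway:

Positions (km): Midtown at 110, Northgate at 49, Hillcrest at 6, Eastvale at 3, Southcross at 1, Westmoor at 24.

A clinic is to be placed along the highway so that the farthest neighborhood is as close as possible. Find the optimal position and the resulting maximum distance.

The 1-center on a line is the midpoint of the two extreme points: leftmost at 1, rightmost at 110.
Optimal location = (1 + 110)/2 = 55.5; maximum distance = (110 − 1)/2 = 54.5.

location 55.5, max distance 54.5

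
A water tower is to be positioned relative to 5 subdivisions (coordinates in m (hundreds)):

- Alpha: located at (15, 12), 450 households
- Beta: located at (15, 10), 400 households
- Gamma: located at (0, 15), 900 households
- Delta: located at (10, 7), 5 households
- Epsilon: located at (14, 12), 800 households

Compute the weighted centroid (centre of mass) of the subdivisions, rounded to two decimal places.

(9.39, 12.73)

The minimiser of Σwᵢ‖p−pᵢ‖² is the weighted centroid p* = (Σwᵢpᵢ)/(Σwᵢ).
Σwᵢ = 2555.
Σwᵢxᵢ = 450·15 + 400·15 + 900·0 + 5·10 + 800·14 = 24000.
Σwᵢyᵢ = 450·12 + 400·10 + 900·15 + 5·7 + 800·12 = 32535.
x* = 24000/2555 = 9.39, y* = 32535/2555 = 12.73.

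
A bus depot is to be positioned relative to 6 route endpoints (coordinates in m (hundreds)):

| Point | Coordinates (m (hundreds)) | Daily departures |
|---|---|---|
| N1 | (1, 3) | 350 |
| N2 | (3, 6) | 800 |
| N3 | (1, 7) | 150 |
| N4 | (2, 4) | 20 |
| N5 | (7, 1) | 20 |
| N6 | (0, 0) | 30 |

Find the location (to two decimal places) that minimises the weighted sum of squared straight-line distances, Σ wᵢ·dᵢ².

The minimiser of Σwᵢ‖p−pᵢ‖² is the weighted centroid p* = (Σwᵢpᵢ)/(Σwᵢ).
Σwᵢ = 1370.
Σwᵢxᵢ = 350·1 + 800·3 + 150·1 + 20·2 + 20·7 + 30·0 = 3080.
Σwᵢyᵢ = 350·3 + 800·6 + 150·7 + 20·4 + 20·1 + 30·0 = 7000.
x* = 3080/1370 = 2.25, y* = 7000/1370 = 5.11.

(2.25, 5.11)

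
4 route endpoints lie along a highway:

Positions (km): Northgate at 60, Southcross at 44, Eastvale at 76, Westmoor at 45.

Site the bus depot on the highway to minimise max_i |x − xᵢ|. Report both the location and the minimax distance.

The 1-center on a line is the midpoint of the two extreme points: leftmost at 44, rightmost at 76.
Optimal location = (44 + 76)/2 = 60; maximum distance = (76 − 44)/2 = 16.

location 60, max distance 16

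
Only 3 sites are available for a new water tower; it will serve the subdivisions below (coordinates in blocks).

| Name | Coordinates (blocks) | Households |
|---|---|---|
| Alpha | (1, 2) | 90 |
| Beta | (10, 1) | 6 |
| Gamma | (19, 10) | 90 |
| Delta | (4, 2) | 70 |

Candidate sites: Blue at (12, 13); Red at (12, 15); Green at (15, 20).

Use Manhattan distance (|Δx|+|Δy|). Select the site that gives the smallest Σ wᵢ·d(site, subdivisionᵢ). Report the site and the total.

Blue, total 4294 blocks

Total weighted distance at each candidate:
  Blue (12, 13): total = 4294
  Red (12, 15): total = 4806
  Green (15, 20): total = 6314
Minimum is at Blue with total 4294 blocks.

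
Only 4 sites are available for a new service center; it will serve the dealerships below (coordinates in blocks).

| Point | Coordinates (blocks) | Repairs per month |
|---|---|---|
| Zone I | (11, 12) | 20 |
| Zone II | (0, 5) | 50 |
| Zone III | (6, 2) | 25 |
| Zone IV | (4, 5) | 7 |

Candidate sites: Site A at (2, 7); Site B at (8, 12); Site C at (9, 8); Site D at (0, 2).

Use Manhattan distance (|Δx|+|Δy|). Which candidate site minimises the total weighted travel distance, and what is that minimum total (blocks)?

Site A, total 733 blocks

Total weighted distance at each candidate:
  Site A (2, 7): total = 733
  Site B (8, 12): total = 1187
  Site C (9, 8): total = 1001
  Site D (0, 2): total = 769
Minimum is at Site A with total 733 blocks.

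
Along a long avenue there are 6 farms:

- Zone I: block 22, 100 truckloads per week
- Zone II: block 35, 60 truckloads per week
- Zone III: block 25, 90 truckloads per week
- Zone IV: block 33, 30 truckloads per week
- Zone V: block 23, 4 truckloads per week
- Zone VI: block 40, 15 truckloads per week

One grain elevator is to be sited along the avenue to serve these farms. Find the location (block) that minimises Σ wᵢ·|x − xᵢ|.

For a sum of weighted absolute distances on a line, the optimum is the weighted median (not the mean). Total weight W = 299; half-weight = 149.5.
Sort by position and accumulate weight:
  block 22 (Zone I, w=100) → cum 100
  block 23 (Zone V, w=4) → cum 104
  block 25 (Zone III, w=90) → cum 194  ≥ 149.5 → median here
  block 33 (Zone IV, w=30) → cum 224
  block 35 (Zone II, w=60) → cum 284
  block 40 (Zone VI, w=15) → cum 299
Optimal location: block 25.

x = 25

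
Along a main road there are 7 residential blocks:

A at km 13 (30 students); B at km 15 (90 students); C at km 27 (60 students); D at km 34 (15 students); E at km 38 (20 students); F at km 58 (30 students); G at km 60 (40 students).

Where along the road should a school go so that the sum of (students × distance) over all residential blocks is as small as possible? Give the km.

x = 27

For a sum of weighted absolute distances on a line, the optimum is the weighted median (not the mean). Total weight W = 285; half-weight = 142.5.
Sort by position and accumulate weight:
  km 13 (A, w=30) → cum 30
  km 15 (B, w=90) → cum 120
  km 27 (C, w=60) → cum 180  ≥ 142.5 → median here
  km 34 (D, w=15) → cum 195
  km 38 (E, w=20) → cum 215
  km 58 (F, w=30) → cum 245
  km 60 (G, w=40) → cum 285
Optimal location: km 27.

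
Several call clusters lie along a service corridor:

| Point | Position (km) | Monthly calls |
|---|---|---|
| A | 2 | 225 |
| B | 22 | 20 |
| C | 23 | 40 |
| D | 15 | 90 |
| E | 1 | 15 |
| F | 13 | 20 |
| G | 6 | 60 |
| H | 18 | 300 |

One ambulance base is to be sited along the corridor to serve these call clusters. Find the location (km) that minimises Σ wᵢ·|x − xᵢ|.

For a sum of weighted absolute distances on a line, the optimum is the weighted median (not the mean). Total weight W = 770; half-weight = 385.
Sort by position and accumulate weight:
  km 1 (E, w=15) → cum 15
  km 2 (A, w=225) → cum 240
  km 6 (G, w=60) → cum 300
  km 13 (F, w=20) → cum 320
  km 15 (D, w=90) → cum 410  ≥ 385 → median here
  km 18 (H, w=300) → cum 710
  km 22 (B, w=20) → cum 730
  km 23 (C, w=40) → cum 770
Optimal location: km 15.

x = 15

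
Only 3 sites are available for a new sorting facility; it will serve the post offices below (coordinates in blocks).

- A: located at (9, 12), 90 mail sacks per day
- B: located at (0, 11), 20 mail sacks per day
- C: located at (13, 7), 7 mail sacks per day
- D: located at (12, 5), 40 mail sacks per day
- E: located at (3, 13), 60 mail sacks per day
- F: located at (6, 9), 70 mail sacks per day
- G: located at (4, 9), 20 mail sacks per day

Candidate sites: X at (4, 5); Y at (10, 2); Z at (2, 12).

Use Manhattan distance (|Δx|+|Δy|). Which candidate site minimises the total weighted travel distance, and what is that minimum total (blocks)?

Total weighted distance at each candidate:
  X (4, 5): total = 2717
  Y (10, 2): total = 3736
  Z (2, 12): total = 2192
Minimum is at Z with total 2192 blocks.

Z, total 2192 blocks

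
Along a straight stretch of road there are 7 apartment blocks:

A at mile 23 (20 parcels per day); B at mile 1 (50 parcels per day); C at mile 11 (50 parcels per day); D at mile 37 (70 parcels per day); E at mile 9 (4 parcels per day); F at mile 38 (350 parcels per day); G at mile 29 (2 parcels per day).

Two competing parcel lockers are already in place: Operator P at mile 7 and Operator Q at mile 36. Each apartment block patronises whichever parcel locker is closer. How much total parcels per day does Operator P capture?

104

The indifferent point is the midpoint (7+36)/2 = 21.5; apartment blocks left of it (closer to Operator P at 7) go to Operator P, those right go to Operator Q.
  B at 1 (w=50) → Operator P
  E at 9 (w=4) → Operator P
  C at 11 (w=50) → Operator P
  A at 23 (w=20) → Operator Q
  G at 29 (w=2) → Operator Q
  D at 37 (w=70) → Operator Q
  F at 38 (w=350) → Operator Q
Operator P captures 104; Operator Q captures 442.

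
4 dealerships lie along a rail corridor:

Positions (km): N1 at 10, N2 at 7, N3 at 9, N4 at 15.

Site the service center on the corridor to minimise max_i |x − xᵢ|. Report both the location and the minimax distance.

location 11, max distance 4

The 1-center on a line is the midpoint of the two extreme points: leftmost at 7, rightmost at 15.
Optimal location = (7 + 15)/2 = 11; maximum distance = (15 − 7)/2 = 4.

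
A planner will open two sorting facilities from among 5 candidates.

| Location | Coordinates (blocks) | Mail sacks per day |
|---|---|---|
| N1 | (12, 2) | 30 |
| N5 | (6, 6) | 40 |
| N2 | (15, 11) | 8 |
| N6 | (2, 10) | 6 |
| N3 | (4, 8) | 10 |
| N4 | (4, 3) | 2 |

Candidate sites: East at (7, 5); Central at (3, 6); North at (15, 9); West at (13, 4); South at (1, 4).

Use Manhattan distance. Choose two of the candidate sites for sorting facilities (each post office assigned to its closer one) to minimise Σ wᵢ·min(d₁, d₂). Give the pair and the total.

Evaluate every pair (each demand assigned to the nearer of the two):
  {Central, West}: total = 350
  {East, West}: total = 372
  {East, North}: total = 466
  {East, Central}: total = 500
  {Central, North}: total = 504
  {East, South}: total = 542
  {West, South}: total = 562
  {North, West}: total = 690
  {Central, South}: total = 714
  {North, South}: total = 716
Best pair: {Central, West} with total 350.

{Central, West}, total 350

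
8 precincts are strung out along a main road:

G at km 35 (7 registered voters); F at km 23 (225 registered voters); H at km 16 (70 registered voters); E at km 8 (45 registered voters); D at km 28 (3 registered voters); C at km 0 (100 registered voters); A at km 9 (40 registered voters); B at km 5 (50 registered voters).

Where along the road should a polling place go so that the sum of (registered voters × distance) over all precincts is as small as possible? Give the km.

For a sum of weighted absolute distances on a line, the optimum is the weighted median (not the mean). Total weight W = 540; half-weight = 270.
Sort by position and accumulate weight:
  km 0 (C, w=100) → cum 100
  km 5 (B, w=50) → cum 150
  km 8 (E, w=45) → cum 195
  km 9 (A, w=40) → cum 235
  km 16 (H, w=70) → cum 305  ≥ 270 → median here
  km 23 (F, w=225) → cum 530
  km 28 (D, w=3) → cum 533
  km 35 (G, w=7) → cum 540
Optimal location: km 16.

x = 16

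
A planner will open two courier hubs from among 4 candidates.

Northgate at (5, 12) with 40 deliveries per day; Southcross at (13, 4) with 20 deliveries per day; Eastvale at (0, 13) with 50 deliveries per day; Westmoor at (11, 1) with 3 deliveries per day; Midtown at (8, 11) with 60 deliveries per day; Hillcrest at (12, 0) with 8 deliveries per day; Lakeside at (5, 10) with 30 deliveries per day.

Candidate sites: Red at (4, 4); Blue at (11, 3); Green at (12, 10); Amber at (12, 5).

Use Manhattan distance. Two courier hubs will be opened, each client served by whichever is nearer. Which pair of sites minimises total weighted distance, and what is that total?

Evaluate every pair (each demand assigned to the nearer of the two):
  {Green, Amber}: total = 1715
  {Blue, Green}: total = 1718
  {Red, Green}: total = 1770
  {Red, Amber}: total = 1915
  {Red, Blue}: total = 1978
  {Blue, Amber}: total = 2598
Best pair: {Green, Amber} with total 1715.

{Green, Amber}, total 1715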